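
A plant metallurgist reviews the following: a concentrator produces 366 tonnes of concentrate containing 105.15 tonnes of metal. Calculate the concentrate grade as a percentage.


Grade = (metal in concentrate / concentrate mass) * 100
= (105.15 / 366) * 100
= 0.287295082 * 100
= 28.7295%

28.7295%


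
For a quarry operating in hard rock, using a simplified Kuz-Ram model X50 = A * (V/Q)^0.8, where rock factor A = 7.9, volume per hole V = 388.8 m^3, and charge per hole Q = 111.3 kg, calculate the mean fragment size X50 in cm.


21.4888 cm

Compute V/Q:
V/Q = 388.8 / 111.3 = 3.493261456
Raise to the power 0.8:
(V/Q)^0.8 = 3.493261456^0.8 = 2.720100019
Multiply by A:
X50 = 7.9 * 2.720100019
= 21.4888 cm


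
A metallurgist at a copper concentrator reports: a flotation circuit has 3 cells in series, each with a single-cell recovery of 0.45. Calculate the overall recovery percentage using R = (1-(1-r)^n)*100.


83.3625%

Complement of single-cell recovery:
1 - r = 1 - 0.45 = 0.55
Raise to power n:
(1 - r)^3 = 0.55^3 = 0.166375
Overall recovery:
R = (1 - 0.166375) * 100
= 83.3625%


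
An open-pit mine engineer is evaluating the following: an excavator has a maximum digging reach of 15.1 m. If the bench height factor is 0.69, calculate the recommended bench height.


10.419 m

Bench height = reach * factor
= 15.1 * 0.69
= 10.419 m


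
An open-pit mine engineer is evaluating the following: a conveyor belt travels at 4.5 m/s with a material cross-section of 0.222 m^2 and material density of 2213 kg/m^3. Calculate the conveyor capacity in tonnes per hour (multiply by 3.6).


Volumetric flow = speed * area
= 4.5 * 0.222 = 0.999 m^3/s
Mass flow = volumetric * density
= 0.999 * 2213 = 2210.787 kg/s
Convert to t/h: multiply by 3.6
Capacity = 2210.787 * 3.6
= 7958.8332 t/h

7958.8332 t/h


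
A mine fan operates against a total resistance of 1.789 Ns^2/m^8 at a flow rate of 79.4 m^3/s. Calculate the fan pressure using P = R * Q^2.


11278.5 Pa

Compute Q^2:
Q^2 = 79.4^2 = 6304.36
Compute pressure:
P = R * Q^2 = 1.789 * 6304.36
= 11278.5 Pa


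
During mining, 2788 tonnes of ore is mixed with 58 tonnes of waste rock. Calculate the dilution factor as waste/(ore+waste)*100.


Total material = ore + waste
= 2788 + 58 = 2846 tonnes
Dilution = waste / total * 100
= 58 / 2846 * 100
= 0.02037947997 * 100
= 2.0379%

2.0379%


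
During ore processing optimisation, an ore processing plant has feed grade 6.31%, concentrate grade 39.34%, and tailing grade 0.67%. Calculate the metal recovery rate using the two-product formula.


Using the two-product formula:
R = 100 * c * (f - t) / (f * (c - t))
Numerator = 100 * 39.34 * (6.31 - 0.67)
= 100 * 39.34 * 5.64
= 22187.76
Denominator = 6.31 * (39.34 - 0.67)
= 6.31 * 38.67
= 244.0077
R = 22187.76 / 244.0077
= 90.9306%

90.9306%


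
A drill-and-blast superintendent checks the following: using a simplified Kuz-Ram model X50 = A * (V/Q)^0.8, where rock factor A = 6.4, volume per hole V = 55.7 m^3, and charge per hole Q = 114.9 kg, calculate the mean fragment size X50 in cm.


Compute V/Q:
V/Q = 55.7 / 114.9 = 0.4847693647
Raise to the power 0.8:
(V/Q)^0.8 = 0.4847693647^0.8 = 0.56030969
Multiply by A:
X50 = 6.4 * 0.56030969
= 3.586 cm

3.586 cm


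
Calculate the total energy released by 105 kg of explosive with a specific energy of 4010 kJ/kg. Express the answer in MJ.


421.05 MJ

Energy = mass * specific_energy / 1000
= 105 * 4010 / 1000
= 421050 / 1000
= 421.05 MJ


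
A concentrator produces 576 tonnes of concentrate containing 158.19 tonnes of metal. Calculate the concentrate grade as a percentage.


Grade = (metal in concentrate / concentrate mass) * 100
= (158.19 / 576) * 100
= 0.2746354167 * 100
= 27.4635%

27.4635%


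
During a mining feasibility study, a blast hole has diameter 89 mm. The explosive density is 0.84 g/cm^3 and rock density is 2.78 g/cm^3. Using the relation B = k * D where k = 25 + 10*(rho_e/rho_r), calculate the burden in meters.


First, compute k:
rho_e / rho_r = 0.84 / 2.78 = 0.3021582734
k = 25 + 10 * 0.3021582734 = 28.02158273
Then, compute burden:
B = k * D / 1000 = 28.02158273 * 89 / 1000
= 2493.920863 / 1000
= 2.4939 m

2.4939 m


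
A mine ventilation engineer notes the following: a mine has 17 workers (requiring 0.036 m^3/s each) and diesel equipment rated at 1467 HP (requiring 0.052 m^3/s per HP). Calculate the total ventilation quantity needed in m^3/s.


76.896 m^3/s

Airflow for workers:
Q_people = 17 * 0.036 = 0.612 m^3/s
Airflow for diesel equipment:
Q_diesel = 1467 * 0.052 = 76.284 m^3/s
Total ventilation:
Q_total = 0.612 + 76.284
= 76.896 m^3/s


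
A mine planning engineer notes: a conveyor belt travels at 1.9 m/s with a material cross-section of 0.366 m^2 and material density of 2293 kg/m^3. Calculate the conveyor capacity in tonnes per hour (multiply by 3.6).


Volumetric flow = speed * area
= 1.9 * 0.366 = 0.6954 m^3/s
Mass flow = volumetric * density
= 0.6954 * 2293 = 1594.5522 kg/s
Convert to t/h: multiply by 3.6
Capacity = 1594.5522 * 3.6
= 5740.3879 t/h

5740.3879 t/h


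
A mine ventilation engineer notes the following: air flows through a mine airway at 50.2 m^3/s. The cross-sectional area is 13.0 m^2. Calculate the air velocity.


3.8615 m/s

Velocity = flow rate / cross-sectional area
= 50.2 / 13.0
= 3.8615 m/s


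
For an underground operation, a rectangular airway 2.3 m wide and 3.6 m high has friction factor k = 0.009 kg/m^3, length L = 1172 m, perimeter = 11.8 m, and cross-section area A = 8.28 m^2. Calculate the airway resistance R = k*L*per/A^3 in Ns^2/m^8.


Compute the numerator:
k * L * per = 0.009 * 1172 * 11.8
= 124.4664
Compute the denominator:
A^3 = 8.28^3 = 567.663552
Resistance:
R = 124.4664 / 567.663552
= 0.2193 Ns^2/m^8

0.2193 Ns^2/m^8


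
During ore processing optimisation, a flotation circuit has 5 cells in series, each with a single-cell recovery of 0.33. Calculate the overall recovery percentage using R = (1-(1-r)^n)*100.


Complement of single-cell recovery:
1 - r = 1 - 0.33 = 0.67
Raise to power n:
(1 - r)^5 = 0.67^5 = 0.1350125107
Overall recovery:
R = (1 - 0.1350125107) * 100
= 86.4987%

86.4987%


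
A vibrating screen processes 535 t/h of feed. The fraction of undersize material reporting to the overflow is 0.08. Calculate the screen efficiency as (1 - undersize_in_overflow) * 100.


92.0%

Screen efficiency = (1 - fraction of undersize in overflow) * 100
= (1 - 0.08) * 100
= 0.92 * 100
= 92.0%


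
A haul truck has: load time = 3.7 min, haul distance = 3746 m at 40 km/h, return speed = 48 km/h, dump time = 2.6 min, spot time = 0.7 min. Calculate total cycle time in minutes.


17.3015 min

Convert haul speed to m/min: 40 * 1000/60 = 666.6666667 m/min
Haul time = 3746 / 666.6666667 = 5.619 min
Convert return speed to m/min: 48 * 1000/60 = 800 m/min
Return time = 3746 / 800 = 4.6825 min
Total cycle time:
= 3.7 + 5.619 + 2.6 + 4.6825 + 0.7
= 17.3015 min


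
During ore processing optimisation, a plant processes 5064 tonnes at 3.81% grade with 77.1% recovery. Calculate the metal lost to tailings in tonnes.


44.1829 tonnes

Total metal in feed:
= 5064 * 3.81 / 100 = 192.9384 tonnes
Metal recovered:
= 192.9384 * 77.1 / 100 = 148.7555064 tonnes
Metal lost to tailings:
= 192.9384 - 148.7555064
= 44.1829 tonnes


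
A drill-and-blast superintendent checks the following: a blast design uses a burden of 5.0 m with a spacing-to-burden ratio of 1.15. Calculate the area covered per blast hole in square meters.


First, find the spacing:
Spacing = burden * ratio = 5.0 * 1.15
= 5.75 m
Then, calculate the area:
Area = burden * spacing = 5.0 * 5.75
= 28.75 m^2

28.75 m^2


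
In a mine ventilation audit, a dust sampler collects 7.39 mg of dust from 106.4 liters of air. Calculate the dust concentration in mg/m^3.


Convert liters to m^3: 1 m^3 = 1000 L
Concentration = mass / volume * 1000
= 7.39 / 106.4 * 1000
= 0.06945488722 * 1000
= 69.4549 mg/m^3

69.4549 mg/m^3


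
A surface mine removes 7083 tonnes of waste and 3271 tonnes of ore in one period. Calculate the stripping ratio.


Stripping ratio = waste tonnage / ore tonnage
= 7083 / 3271
= 2.1654

2.1654


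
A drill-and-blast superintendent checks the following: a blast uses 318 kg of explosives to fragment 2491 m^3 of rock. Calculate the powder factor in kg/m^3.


0.1277 kg/m^3

Powder factor = explosive mass / rock volume
= 318 / 2491
= 0.1277 kg/m^3


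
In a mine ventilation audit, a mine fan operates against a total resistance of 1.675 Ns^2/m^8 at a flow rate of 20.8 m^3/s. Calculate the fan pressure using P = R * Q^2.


Compute Q^2:
Q^2 = 20.8^2 = 432.64
Compute pressure:
P = R * Q^2 = 1.675 * 432.64
= 724.672 Pa

724.672 Pa


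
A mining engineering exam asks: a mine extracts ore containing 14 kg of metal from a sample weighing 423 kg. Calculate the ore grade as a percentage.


3.3097%

Ore grade = (metal mass / ore mass) * 100
= (14 / 423) * 100
= 0.03309692671 * 100
= 3.3097%


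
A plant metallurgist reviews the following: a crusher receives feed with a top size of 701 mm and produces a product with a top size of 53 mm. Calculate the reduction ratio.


13.2264

Reduction ratio = feed size / product size
= 701 / 53
= 13.2264


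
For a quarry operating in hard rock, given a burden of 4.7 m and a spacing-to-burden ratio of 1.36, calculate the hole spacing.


Spacing = burden * ratio
= 4.7 * 1.36
= 6.392 m

6.392 m


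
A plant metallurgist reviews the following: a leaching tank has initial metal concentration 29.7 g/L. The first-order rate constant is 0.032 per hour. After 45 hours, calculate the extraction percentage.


Compute the exponent:
-k * t = -0.032 * 45 = -1.44
Remaining concentration:
C = 29.7 * exp(-1.44)
= 29.7 * 0.2369277587
= 7.036754433 g/L
Extracted = 29.7 - 7.036754433 = 22.66324557 g/L
Extraction % = 22.66324557 / 29.7 * 100
= 76.3072%

76.3072%


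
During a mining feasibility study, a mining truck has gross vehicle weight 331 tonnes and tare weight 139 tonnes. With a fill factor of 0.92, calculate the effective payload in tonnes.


176.64 tonnes

Maximum payload = gross - tare
= 331 - 139 = 192 tonnes
Effective payload = max payload * fill factor
= 192 * 0.92
= 176.64 tonnes


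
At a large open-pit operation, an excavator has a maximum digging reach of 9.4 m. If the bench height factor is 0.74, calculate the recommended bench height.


6.956 m

Bench height = reach * factor
= 9.4 * 0.74
= 6.956 m


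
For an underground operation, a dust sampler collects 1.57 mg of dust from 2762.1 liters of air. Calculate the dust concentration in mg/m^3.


Convert liters to m^3: 1 m^3 = 1000 L
Concentration = mass / volume * 1000
= 1.57 / 2762.1 * 1000
= 0.0005684080953 * 1000
= 0.5684 mg/m^3

0.5684 mg/m^3


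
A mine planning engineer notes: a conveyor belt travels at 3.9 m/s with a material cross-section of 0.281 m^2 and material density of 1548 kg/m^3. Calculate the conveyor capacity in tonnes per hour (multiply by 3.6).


Volumetric flow = speed * area
= 3.9 * 0.281 = 1.0959 m^3/s
Mass flow = volumetric * density
= 1.0959 * 1548 = 1696.4532 kg/s
Convert to t/h: multiply by 3.6
Capacity = 1696.4532 * 3.6
= 6107.2315 t/h

6107.2315 t/h


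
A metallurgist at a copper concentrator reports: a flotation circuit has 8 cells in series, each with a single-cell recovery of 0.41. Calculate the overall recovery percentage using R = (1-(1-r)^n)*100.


98.5317%

Complement of single-cell recovery:
1 - r = 1 - 0.41 = 0.59
Raise to power n:
(1 - r)^8 = 0.59^8 = 0.01468304376
Overall recovery:
R = (1 - 0.01468304376) * 100
= 98.5317%


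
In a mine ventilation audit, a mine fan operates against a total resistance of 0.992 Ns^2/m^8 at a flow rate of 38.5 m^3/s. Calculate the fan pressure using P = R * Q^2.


1470.392 Pa

Compute Q^2:
Q^2 = 38.5^2 = 1482.25
Compute pressure:
P = R * Q^2 = 0.992 * 1482.25
= 1470.392 Pa


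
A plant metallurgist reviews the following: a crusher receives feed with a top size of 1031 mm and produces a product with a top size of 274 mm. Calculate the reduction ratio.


Reduction ratio = feed size / product size
= 1031 / 274
= 3.7628

3.7628


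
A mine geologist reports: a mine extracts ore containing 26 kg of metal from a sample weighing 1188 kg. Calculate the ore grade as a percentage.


2.1886%

Ore grade = (metal mass / ore mass) * 100
= (26 / 1188) * 100
= 0.02188552189 * 100
= 2.1886%


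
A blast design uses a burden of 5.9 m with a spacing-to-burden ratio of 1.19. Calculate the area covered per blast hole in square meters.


First, find the spacing:
Spacing = burden * ratio = 5.9 * 1.19
= 7.021 m
Then, calculate the area:
Area = burden * spacing = 5.9 * 7.021
= 41.4239 m^2

41.4239 m^2


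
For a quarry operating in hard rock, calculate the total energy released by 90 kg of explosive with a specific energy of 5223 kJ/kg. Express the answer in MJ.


470.07 MJ

Energy = mass * specific_energy / 1000
= 90 * 5223 / 1000
= 470070 / 1000
= 470.07 MJ


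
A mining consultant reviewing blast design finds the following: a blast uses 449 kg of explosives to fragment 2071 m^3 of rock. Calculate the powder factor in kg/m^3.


0.2168 kg/m^3

Powder factor = explosive mass / rock volume
= 449 / 2071
= 0.2168 kg/m^3


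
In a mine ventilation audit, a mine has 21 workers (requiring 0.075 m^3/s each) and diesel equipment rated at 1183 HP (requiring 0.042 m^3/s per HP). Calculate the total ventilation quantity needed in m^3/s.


Airflow for workers:
Q_people = 21 * 0.075 = 1.575 m^3/s
Airflow for diesel equipment:
Q_diesel = 1183 * 0.042 = 49.686 m^3/s
Total ventilation:
Q_total = 1.575 + 49.686
= 51.261 m^3/s

51.261 m^3/s


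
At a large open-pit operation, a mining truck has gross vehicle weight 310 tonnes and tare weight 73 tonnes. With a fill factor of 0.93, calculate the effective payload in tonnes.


Maximum payload = gross - tare
= 310 - 73 = 237 tonnes
Effective payload = max payload * fill factor
= 237 * 0.93
= 220.41 tonnes

220.41 tonnes


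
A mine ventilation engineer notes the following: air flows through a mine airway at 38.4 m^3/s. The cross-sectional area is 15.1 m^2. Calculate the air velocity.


Velocity = flow rate / cross-sectional area
= 38.4 / 15.1
= 2.543 m/s

2.543 m/s


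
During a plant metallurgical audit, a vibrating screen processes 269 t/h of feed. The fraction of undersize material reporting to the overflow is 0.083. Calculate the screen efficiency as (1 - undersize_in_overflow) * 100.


Screen efficiency = (1 - fraction of undersize in overflow) * 100
= (1 - 0.083) * 100
= 0.917 * 100
= 91.7%

91.7%


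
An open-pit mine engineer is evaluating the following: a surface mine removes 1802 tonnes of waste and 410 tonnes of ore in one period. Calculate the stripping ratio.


4.3951

Stripping ratio = waste tonnage / ore tonnage
= 1802 / 410
= 4.3951


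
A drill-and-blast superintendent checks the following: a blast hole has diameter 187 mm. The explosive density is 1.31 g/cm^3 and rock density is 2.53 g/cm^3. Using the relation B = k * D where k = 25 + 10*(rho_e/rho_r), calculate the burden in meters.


5.6433 m

First, compute k:
rho_e / rho_r = 1.31 / 2.53 = 0.5177865613
k = 25 + 10 * 0.5177865613 = 30.17786561
Then, compute burden:
B = k * D / 1000 = 30.17786561 * 187 / 1000
= 5643.26087 / 1000
= 5.6433 m


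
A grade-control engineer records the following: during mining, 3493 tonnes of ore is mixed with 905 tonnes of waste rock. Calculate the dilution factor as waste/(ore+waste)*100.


20.5775%

Total material = ore + waste
= 3493 + 905 = 4398 tonnes
Dilution = waste / total * 100
= 905 / 4398 * 100
= 0.2057753524 * 100
= 20.5775%


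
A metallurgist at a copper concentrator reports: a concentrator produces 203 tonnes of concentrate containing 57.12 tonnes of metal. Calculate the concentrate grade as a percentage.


Grade = (metal in concentrate / concentrate mass) * 100
= (57.12 / 203) * 100
= 0.2813793103 * 100
= 28.1379%

28.1379%


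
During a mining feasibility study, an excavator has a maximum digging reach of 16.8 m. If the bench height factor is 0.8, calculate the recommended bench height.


13.44 m

Bench height = reach * factor
= 16.8 * 0.8
= 13.44 m


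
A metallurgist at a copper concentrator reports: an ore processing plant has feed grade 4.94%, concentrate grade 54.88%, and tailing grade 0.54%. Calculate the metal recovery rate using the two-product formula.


Using the two-product formula:
R = 100 * c * (f - t) / (f * (c - t))
Numerator = 100 * 54.88 * (4.94 - 0.54)
= 100 * 54.88 * 4.4
= 24147.2
Denominator = 4.94 * (54.88 - 0.54)
= 4.94 * 54.34
= 268.4396
R = 24147.2 / 268.4396
= 89.9539%

89.9539%


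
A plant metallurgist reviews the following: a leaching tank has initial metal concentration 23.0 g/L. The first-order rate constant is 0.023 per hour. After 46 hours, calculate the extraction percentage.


65.2851%

Compute the exponent:
-k * t = -0.023 * 46 = -1.058
Remaining concentration:
C = 23.0 * exp(-1.058)
= 23.0 * 0.3471494153
= 7.984436552 g/L
Extracted = 23.0 - 7.984436552 = 15.01556345 g/L
Extraction % = 15.01556345 / 23.0 * 100
= 65.2851%


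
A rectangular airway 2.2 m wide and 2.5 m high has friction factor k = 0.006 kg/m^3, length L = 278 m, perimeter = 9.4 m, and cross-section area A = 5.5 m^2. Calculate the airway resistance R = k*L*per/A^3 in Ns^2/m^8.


Compute the numerator:
k * L * per = 0.006 * 278 * 9.4
= 15.6792
Compute the denominator:
A^3 = 5.5^3 = 166.375
Resistance:
R = 15.6792 / 166.375
= 0.0942 Ns^2/m^8

0.0942 Ns^2/m^8


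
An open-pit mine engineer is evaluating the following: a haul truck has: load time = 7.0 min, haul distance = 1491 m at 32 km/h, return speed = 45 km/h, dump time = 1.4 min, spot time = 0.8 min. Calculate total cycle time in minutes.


13.9836 min

Convert haul speed to m/min: 32 * 1000/60 = 533.3333333 m/min
Haul time = 1491 / 533.3333333 = 2.795625 min
Convert return speed to m/min: 45 * 1000/60 = 750 m/min
Return time = 1491 / 750 = 1.988 min
Total cycle time:
= 7.0 + 2.795625 + 1.4 + 1.988 + 0.8
= 13.9836 min


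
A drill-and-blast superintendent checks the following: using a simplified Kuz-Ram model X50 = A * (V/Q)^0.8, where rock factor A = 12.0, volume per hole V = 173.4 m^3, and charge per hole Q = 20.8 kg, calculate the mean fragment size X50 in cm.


65.4591 cm

Compute V/Q:
V/Q = 173.4 / 20.8 = 8.336538462
Raise to the power 0.8:
(V/Q)^0.8 = 8.336538462^0.8 = 5.454922773
Multiply by A:
X50 = 12.0 * 5.454922773
= 65.4591 cm


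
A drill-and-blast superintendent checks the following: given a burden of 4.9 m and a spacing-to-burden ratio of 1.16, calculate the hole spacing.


Spacing = burden * ratio
= 4.9 * 1.16
= 5.684 m

5.684 m


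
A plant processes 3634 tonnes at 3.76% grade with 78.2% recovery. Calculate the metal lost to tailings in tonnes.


Total metal in feed:
= 3634 * 3.76 / 100 = 136.6384 tonnes
Metal recovered:
= 136.6384 * 78.2 / 100 = 106.8512288 tonnes
Metal lost to tailings:
= 136.6384 - 106.8512288
= 29.7872 tonnes

29.7872 tonnes


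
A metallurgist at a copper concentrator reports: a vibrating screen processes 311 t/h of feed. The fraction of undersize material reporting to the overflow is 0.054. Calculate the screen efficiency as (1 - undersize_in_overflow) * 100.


94.6%

Screen efficiency = (1 - fraction of undersize in overflow) * 100
= (1 - 0.054) * 100
= 0.946 * 100
= 94.6%


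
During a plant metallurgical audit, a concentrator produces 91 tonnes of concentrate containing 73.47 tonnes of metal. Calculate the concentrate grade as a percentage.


Grade = (metal in concentrate / concentrate mass) * 100
= (73.47 / 91) * 100
= 0.8073626374 * 100
= 80.7363%

80.7363%


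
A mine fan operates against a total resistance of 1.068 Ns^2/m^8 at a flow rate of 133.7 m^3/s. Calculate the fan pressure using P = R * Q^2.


19091.2369 Pa

Compute Q^2:
Q^2 = 133.7^2 = 17875.69
Compute pressure:
P = R * Q^2 = 1.068 * 17875.69
= 19091.2369 Pa


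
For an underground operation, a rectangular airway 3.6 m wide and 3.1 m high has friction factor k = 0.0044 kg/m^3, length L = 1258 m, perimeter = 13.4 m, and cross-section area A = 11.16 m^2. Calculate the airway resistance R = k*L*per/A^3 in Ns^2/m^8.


0.0534 Ns^2/m^8

Compute the numerator:
k * L * per = 0.0044 * 1258 * 13.4
= 74.17168
Compute the denominator:
A^3 = 11.16^3 = 1389.928896
Resistance:
R = 74.17168 / 1389.928896
= 0.0534 Ns^2/m^8


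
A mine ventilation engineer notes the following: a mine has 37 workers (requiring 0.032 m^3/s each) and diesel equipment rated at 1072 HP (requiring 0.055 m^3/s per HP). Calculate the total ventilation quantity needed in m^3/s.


60.144 m^3/s

Airflow for workers:
Q_people = 37 * 0.032 = 1.184 m^3/s
Airflow for diesel equipment:
Q_diesel = 1072 * 0.055 = 58.96 m^3/s
Total ventilation:
Q_total = 1.184 + 58.96
= 60.144 m^3/s


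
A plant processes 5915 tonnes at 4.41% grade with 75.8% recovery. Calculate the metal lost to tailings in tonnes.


Total metal in feed:
= 5915 * 4.41 / 100 = 260.8515 tonnes
Metal recovered:
= 260.8515 * 75.8 / 100 = 197.725437 tonnes
Metal lost to tailings:
= 260.8515 - 197.725437
= 63.1261 tonnes

63.1261 tonnes


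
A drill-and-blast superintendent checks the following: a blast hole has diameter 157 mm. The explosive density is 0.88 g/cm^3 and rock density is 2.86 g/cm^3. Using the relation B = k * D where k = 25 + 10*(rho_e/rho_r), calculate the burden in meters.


4.4081 m

First, compute k:
rho_e / rho_r = 0.88 / 2.86 = 0.3076923077
k = 25 + 10 * 0.3076923077 = 28.07692308
Then, compute burden:
B = k * D / 1000 = 28.07692308 * 157 / 1000
= 4408.076923 / 1000
= 4.4081 m


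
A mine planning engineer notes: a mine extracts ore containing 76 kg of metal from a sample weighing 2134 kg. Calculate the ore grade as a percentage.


3.5614%

Ore grade = (metal mass / ore mass) * 100
= (76 / 2134) * 100
= 0.03561387067 * 100
= 3.5614%


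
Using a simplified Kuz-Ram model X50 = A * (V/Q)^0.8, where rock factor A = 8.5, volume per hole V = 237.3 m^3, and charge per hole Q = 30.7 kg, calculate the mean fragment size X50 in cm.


43.6462 cm

Compute V/Q:
V/Q = 237.3 / 30.7 = 7.729641694
Raise to the power 0.8:
(V/Q)^0.8 = 7.729641694^0.8 = 5.134846793
Multiply by A:
X50 = 8.5 * 5.134846793
= 43.6462 cm


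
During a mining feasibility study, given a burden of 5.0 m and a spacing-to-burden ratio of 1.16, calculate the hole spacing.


5.8 m

Spacing = burden * ratio
= 5.0 * 1.16
= 5.8 m


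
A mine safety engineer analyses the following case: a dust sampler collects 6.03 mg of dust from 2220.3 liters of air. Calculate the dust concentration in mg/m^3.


Convert liters to m^3: 1 m^3 = 1000 L
Concentration = mass / volume * 1000
= 6.03 / 2220.3 * 1000
= 0.00271584921 * 1000
= 2.7158 mg/m^3

2.7158 mg/m^3


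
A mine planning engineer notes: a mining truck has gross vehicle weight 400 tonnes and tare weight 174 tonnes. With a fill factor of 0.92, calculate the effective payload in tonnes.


Maximum payload = gross - tare
= 400 - 174 = 226 tonnes
Effective payload = max payload * fill factor
= 226 * 0.92
= 207.92 tonnes

207.92 tonnes


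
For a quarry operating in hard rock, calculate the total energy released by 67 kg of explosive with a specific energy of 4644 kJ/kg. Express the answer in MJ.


311.148 MJ

Energy = mass * specific_energy / 1000
= 67 * 4644 / 1000
= 311148 / 1000
= 311.148 MJ


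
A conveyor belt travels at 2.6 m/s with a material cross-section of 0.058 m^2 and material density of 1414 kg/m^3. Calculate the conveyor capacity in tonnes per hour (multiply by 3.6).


767.6323 t/h

Volumetric flow = speed * area
= 2.6 * 0.058 = 0.1508 m^3/s
Mass flow = volumetric * density
= 0.1508 * 1414 = 213.2312 kg/s
Convert to t/h: multiply by 3.6
Capacity = 213.2312 * 3.6
= 767.6323 t/h


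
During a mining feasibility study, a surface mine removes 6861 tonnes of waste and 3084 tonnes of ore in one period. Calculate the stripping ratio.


2.2247

Stripping ratio = waste tonnage / ore tonnage
= 6861 / 3084
= 2.2247


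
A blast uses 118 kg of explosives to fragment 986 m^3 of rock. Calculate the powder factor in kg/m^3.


0.1197 kg/m^3

Powder factor = explosive mass / rock volume
= 118 / 986
= 0.1197 kg/m^3


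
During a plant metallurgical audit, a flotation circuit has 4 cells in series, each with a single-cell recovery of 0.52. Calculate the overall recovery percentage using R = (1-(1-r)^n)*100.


Complement of single-cell recovery:
1 - r = 1 - 0.52 = 0.48
Raise to power n:
(1 - r)^4 = 0.48^4 = 0.05308416
Overall recovery:
R = (1 - 0.05308416) * 100
= 94.6916%

94.6916%


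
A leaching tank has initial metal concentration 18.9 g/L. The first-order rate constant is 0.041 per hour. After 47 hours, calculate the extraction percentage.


Compute the exponent:
-k * t = -0.041 * 47 = -1.927
Remaining concentration:
C = 18.9 * exp(-1.927)
= 18.9 * 0.1455842969
= 2.751543211 g/L
Extracted = 18.9 - 2.751543211 = 16.14845679 g/L
Extraction % = 16.14845679 / 18.9 * 100
= 85.4416%

85.4416%


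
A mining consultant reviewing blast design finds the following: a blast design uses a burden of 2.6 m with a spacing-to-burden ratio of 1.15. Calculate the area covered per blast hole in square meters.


First, find the spacing:
Spacing = burden * ratio = 2.6 * 1.15
= 2.99 m
Then, calculate the area:
Area = burden * spacing = 2.6 * 2.99
= 7.774 m^2

7.774 m^2


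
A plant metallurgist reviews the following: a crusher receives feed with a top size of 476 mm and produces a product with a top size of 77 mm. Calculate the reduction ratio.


Reduction ratio = feed size / product size
= 476 / 77
= 6.1818

6.1818


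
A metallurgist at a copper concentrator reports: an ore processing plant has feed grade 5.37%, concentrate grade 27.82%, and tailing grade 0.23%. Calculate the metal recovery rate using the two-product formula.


Using the two-product formula:
R = 100 * c * (f - t) / (f * (c - t))
Numerator = 100 * 27.82 * (5.37 - 0.23)
= 100 * 27.82 * 5.14
= 14299.48
Denominator = 5.37 * (27.82 - 0.23)
= 5.37 * 27.59
= 148.1583
R = 14299.48 / 148.1583
= 96.5149%

96.5149%


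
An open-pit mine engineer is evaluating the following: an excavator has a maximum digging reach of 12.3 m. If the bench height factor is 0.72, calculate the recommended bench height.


Bench height = reach * factor
= 12.3 * 0.72
= 8.856 m

8.856 m


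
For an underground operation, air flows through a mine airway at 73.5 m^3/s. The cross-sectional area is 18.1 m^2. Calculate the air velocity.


4.0608 m/s

Velocity = flow rate / cross-sectional area
= 73.5 / 18.1
= 4.0608 m/s


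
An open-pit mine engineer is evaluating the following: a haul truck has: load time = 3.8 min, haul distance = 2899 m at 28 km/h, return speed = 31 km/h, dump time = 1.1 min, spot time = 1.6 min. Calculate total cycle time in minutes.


Convert haul speed to m/min: 28 * 1000/60 = 466.6666667 m/min
Haul time = 2899 / 466.6666667 = 6.212142857 min
Convert return speed to m/min: 31 * 1000/60 = 516.6666667 m/min
Return time = 2899 / 516.6666667 = 5.610967742 min
Total cycle time:
= 3.8 + 6.212142857 + 1.1 + 5.610967742 + 1.6
= 18.3231 min

18.3231 min


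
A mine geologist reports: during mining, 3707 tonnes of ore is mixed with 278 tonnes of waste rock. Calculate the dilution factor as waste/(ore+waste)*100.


6.9762%

Total material = ore + waste
= 3707 + 278 = 3985 tonnes
Dilution = waste / total * 100
= 278 / 3985 * 100
= 0.06976160602 * 100
= 6.9762%


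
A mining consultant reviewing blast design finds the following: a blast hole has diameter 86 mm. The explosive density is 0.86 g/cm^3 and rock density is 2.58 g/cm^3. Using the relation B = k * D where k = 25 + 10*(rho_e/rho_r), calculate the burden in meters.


2.4367 m

First, compute k:
rho_e / rho_r = 0.86 / 2.58 = 0.3333333333
k = 25 + 10 * 0.3333333333 = 28.33333333
Then, compute burden:
B = k * D / 1000 = 28.33333333 * 86 / 1000
= 2436.666667 / 1000
= 2.4367 m


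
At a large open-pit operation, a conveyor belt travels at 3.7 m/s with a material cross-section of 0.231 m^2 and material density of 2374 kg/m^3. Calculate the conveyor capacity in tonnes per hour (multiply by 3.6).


Volumetric flow = speed * area
= 3.7 * 0.231 = 0.8547 m^3/s
Mass flow = volumetric * density
= 0.8547 * 2374 = 2029.0578 kg/s
Convert to t/h: multiply by 3.6
Capacity = 2029.0578 * 3.6
= 7304.6081 t/h

7304.6081 t/h


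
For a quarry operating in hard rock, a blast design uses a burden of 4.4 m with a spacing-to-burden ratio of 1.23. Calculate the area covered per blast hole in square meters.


23.8128 m^2

First, find the spacing:
Spacing = burden * ratio = 4.4 * 1.23
= 5.412 m
Then, calculate the area:
Area = burden * spacing = 4.4 * 5.412
= 23.8128 m^2


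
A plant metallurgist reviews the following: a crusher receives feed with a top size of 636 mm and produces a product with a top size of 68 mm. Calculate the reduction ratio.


Reduction ratio = feed size / product size
= 636 / 68
= 9.3529

9.3529


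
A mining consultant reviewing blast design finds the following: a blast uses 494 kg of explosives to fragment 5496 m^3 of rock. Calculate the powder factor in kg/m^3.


0.0899 kg/m^3

Powder factor = explosive mass / rock volume
= 494 / 5496
= 0.0899 kg/m^3


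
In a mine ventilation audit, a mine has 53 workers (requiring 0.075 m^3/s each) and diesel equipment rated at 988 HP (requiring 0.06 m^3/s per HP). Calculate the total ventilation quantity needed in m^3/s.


63.255 m^3/s

Airflow for workers:
Q_people = 53 * 0.075 = 3.975 m^3/s
Airflow for diesel equipment:
Q_diesel = 988 * 0.06 = 59.28 m^3/s
Total ventilation:
Q_total = 3.975 + 59.28
= 63.255 m^3/s


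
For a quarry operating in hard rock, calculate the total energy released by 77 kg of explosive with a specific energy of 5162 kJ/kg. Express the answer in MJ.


397.474 MJ

Energy = mass * specific_energy / 1000
= 77 * 5162 / 1000
= 397474 / 1000
= 397.474 MJ


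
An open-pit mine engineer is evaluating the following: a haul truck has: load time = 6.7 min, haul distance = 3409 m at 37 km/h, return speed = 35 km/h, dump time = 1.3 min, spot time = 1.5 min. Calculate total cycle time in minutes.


20.8721 min

Convert haul speed to m/min: 37 * 1000/60 = 616.6666667 m/min
Haul time = 3409 / 616.6666667 = 5.528108108 min
Convert return speed to m/min: 35 * 1000/60 = 583.3333333 m/min
Return time = 3409 / 583.3333333 = 5.844 min
Total cycle time:
= 6.7 + 5.528108108 + 1.3 + 5.844 + 1.5
= 20.8721 min


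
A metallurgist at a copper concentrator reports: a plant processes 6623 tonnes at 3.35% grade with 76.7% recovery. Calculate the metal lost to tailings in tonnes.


51.6958 tonnes

Total metal in feed:
= 6623 * 3.35 / 100 = 221.8705 tonnes
Metal recovered:
= 221.8705 * 76.7 / 100 = 170.1746735 tonnes
Metal lost to tailings:
= 221.8705 - 170.1746735
= 51.6958 tonnes


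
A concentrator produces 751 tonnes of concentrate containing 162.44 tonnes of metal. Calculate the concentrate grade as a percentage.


Grade = (metal in concentrate / concentrate mass) * 100
= (162.44 / 751) * 100
= 0.216298269 * 100
= 21.6298%

21.6298%


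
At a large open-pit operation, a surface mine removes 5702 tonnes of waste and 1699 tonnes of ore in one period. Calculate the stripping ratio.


Stripping ratio = waste tonnage / ore tonnage
= 5702 / 1699
= 3.3561

3.3561


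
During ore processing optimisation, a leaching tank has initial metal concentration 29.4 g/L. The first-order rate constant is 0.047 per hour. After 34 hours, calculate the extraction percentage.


Compute the exponent:
-k * t = -0.047 * 34 = -1.598
Remaining concentration:
C = 29.4 * exp(-1.598)
= 29.4 * 0.2023007151
= 5.947641024 g/L
Extracted = 29.4 - 5.947641024 = 23.45235898 g/L
Extraction % = 23.45235898 / 29.4 * 100
= 79.7699%

79.7699%


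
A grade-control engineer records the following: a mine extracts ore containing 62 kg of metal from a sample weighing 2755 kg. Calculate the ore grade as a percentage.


2.2505%

Ore grade = (metal mass / ore mass) * 100
= (62 / 2755) * 100
= 0.02250453721 * 100
= 2.2505%


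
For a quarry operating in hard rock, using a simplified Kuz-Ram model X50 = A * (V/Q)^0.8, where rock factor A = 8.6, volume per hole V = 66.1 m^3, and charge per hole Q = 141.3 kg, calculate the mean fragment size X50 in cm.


Compute V/Q:
V/Q = 66.1 / 141.3 = 0.4677990092
Raise to the power 0.8:
(V/Q)^0.8 = 0.4677990092^0.8 = 0.5445621323
Multiply by A:
X50 = 8.6 * 0.5445621323
= 4.6832 cm

4.6832 cm


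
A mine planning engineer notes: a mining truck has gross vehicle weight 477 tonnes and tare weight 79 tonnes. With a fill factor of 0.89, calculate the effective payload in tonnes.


354.22 tonnes

Maximum payload = gross - tare
= 477 - 79 = 398 tonnes
Effective payload = max payload * fill factor
= 398 * 0.89
= 354.22 tonnes


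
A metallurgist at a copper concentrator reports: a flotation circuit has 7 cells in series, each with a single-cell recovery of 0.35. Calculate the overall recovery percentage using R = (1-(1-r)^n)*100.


Complement of single-cell recovery:
1 - r = 1 - 0.35 = 0.65
Raise to power n:
(1 - r)^7 = 0.65^7 = 0.04902227891
Overall recovery:
R = (1 - 0.04902227891) * 100
= 95.0978%

95.0978%


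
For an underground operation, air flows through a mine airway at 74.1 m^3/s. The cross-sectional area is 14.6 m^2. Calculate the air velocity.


Velocity = flow rate / cross-sectional area
= 74.1 / 14.6
= 5.0753 m/s

5.0753 m/s


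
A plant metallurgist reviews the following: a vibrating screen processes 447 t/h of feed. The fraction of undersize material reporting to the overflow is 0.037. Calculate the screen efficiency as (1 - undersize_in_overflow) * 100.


96.3%

Screen efficiency = (1 - fraction of undersize in overflow) * 100
= (1 - 0.037) * 100
= 0.963 * 100
= 96.3%


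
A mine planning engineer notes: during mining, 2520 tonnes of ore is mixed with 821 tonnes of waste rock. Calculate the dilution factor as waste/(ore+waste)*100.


24.5735%

Total material = ore + waste
= 2520 + 821 = 3341 tonnes
Dilution = waste / total * 100
= 821 / 3341 * 100
= 0.2457348099 * 100
= 24.5735%


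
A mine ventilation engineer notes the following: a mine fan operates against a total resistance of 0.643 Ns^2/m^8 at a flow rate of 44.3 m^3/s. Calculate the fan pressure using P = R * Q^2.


1261.8811 Pa

Compute Q^2:
Q^2 = 44.3^2 = 1962.49
Compute pressure:
P = R * Q^2 = 0.643 * 1962.49
= 1261.8811 Pa


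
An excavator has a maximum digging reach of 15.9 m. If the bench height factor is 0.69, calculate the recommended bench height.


Bench height = reach * factor
= 15.9 * 0.69
= 10.971 m

10.971 m


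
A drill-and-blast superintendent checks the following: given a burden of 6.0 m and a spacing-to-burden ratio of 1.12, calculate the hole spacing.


6.72 m

Spacing = burden * ratio
= 6.0 * 1.12
= 6.72 m


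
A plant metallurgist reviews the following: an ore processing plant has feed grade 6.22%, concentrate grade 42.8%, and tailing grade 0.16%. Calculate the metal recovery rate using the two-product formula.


97.7932%

Using the two-product formula:
R = 100 * c * (f - t) / (f * (c - t))
Numerator = 100 * 42.8 * (6.22 - 0.16)
= 100 * 42.8 * 6.06
= 25936.8
Denominator = 6.22 * (42.8 - 0.16)
= 6.22 * 42.64
= 265.2208
R = 25936.8 / 265.2208
= 97.7932%


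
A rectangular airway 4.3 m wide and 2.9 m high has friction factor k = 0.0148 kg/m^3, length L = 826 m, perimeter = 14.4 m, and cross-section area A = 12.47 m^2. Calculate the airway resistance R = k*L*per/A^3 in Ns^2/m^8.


Compute the numerator:
k * L * per = 0.0148 * 826 * 14.4
= 176.03712
Compute the denominator:
A^3 = 12.47^3 = 1939.096223
Resistance:
R = 176.03712 / 1939.096223
= 0.0908 Ns^2/m^8

0.0908 Ns^2/m^8


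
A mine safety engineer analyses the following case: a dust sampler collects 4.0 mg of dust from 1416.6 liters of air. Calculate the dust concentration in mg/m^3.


2.8237 mg/m^3

Convert liters to m^3: 1 m^3 = 1000 L
Concentration = mass / volume * 1000
= 4.0 / 1416.6 * 1000
= 0.00282366229 * 1000
= 2.8237 mg/m^3


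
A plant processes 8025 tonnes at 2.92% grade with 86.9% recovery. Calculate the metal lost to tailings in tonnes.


Total metal in feed:
= 8025 * 2.92 / 100 = 234.33 tonnes
Metal recovered:
= 234.33 * 86.9 / 100 = 203.63277 tonnes
Metal lost to tailings:
= 234.33 - 203.63277
= 30.6972 tonnes

30.6972 tonnes


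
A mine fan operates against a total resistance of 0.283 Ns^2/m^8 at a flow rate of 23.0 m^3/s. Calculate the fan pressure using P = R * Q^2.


Compute Q^2:
Q^2 = 23.0^2 = 529.0
Compute pressure:
P = R * Q^2 = 0.283 * 529.0
= 149.707 Pa

149.707 Pa


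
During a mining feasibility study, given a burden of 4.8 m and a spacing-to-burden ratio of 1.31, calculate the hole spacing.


6.288 m

Spacing = burden * ratio
= 4.8 * 1.31
= 6.288 m


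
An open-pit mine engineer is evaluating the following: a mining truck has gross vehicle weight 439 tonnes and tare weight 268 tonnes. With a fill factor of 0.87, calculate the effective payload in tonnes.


Maximum payload = gross - tare
= 439 - 268 = 171 tonnes
Effective payload = max payload * fill factor
= 171 * 0.87
= 148.77 tonnes

148.77 tonnes


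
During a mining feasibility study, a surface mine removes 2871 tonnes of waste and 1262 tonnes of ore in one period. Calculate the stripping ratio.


Stripping ratio = waste tonnage / ore tonnage
= 2871 / 1262
= 2.275

2.275


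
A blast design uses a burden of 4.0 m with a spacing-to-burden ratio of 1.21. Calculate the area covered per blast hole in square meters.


19.36 m^2

First, find the spacing:
Spacing = burden * ratio = 4.0 * 1.21
= 4.84 m
Then, calculate the area:
Area = burden * spacing = 4.0 * 4.84
= 19.36 m^2


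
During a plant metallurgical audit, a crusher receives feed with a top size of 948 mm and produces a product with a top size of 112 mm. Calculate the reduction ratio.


8.4643

Reduction ratio = feed size / product size
= 948 / 112
= 8.4643


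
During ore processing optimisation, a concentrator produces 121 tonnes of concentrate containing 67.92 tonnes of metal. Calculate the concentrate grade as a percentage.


56.1322%

Grade = (metal in concentrate / concentrate mass) * 100
= (67.92 / 121) * 100
= 0.561322314 * 100
= 56.1322%


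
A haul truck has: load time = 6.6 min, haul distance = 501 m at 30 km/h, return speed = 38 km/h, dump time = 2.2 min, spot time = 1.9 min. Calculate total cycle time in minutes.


Convert haul speed to m/min: 30 * 1000/60 = 500 m/min
Haul time = 501 / 500 = 1.002 min
Convert return speed to m/min: 38 * 1000/60 = 633.3333333 m/min
Return time = 501 / 633.3333333 = 0.7910526316 min
Total cycle time:
= 6.6 + 1.002 + 2.2 + 0.7910526316 + 1.9
= 12.4931 min

12.4931 min


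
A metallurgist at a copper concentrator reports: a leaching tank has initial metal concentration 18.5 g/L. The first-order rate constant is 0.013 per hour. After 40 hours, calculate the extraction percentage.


Compute the exponent:
-k * t = -0.013 * 40 = -0.52
Remaining concentration:
C = 18.5 * exp(-0.52)
= 18.5 * 0.594520548
= 10.99863014 g/L
Extracted = 18.5 - 10.99863014 = 7.501369863 g/L
Extraction % = 7.501369863 / 18.5 * 100
= 40.5479%

40.5479%


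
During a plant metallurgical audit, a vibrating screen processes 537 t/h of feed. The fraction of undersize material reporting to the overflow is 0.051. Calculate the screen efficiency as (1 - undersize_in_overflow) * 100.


Screen efficiency = (1 - fraction of undersize in overflow) * 100
= (1 - 0.051) * 100
= 0.949 * 100
= 94.9%

94.9%


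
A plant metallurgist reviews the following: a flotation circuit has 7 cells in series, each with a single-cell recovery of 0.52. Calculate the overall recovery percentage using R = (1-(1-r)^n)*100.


Complement of single-cell recovery:
1 - r = 1 - 0.52 = 0.48
Raise to power n:
(1 - r)^7 = 0.48^7 = 0.005870683423
Overall recovery:
R = (1 - 0.005870683423) * 100
= 99.4129%

99.4129%
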